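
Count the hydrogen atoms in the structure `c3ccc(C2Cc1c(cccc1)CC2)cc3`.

Hydrogens are implicit in SMILES; fill each atom to its normal valence:
  9 × C (aromatic): 1 H each → 9
  3 × C: 2 H each → 6
  3 × C (aromatic): no H
  1 × C: 1 H
  Total hydrogens = 16.

16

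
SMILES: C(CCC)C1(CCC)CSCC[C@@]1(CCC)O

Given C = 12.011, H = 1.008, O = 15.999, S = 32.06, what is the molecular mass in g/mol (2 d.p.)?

258.46

Molecular formula: C15H30OS.
M = 15×12.011 + 30×1.008 + 1×15.999 + 1×32.06 = 258.46 g/mol.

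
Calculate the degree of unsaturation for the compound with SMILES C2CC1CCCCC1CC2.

2

Molecular formula from the SMILES: C10H18.
DoU = (2C + 2 + N − H − X)/2 = (2·10 + 2 + 0 − 18 − 0)/2 = 4/2 = 2.
(Structurally: 2 ring(s) + 0 π bond(s) = 2.)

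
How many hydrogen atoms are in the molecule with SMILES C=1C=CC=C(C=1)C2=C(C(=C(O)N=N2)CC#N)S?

9

Hydrogens are implicit in SMILES; fill each atom to its normal valence:
  5 × C (aromatic): 1 H each → 5
  5 × C (aromatic): no H
  2 × N (aromatic): no H
  1 × C: 2 H
  1 × C: no H
  1 × N: no H
  1 × O: 1 H
  1 × S: 1 H
  Total hydrogens = 9.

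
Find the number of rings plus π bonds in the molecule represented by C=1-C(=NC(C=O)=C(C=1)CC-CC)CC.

Molecular formula from the SMILES: C12H17NO.
DoU = (2C + 2 + N − H − X)/2 = (2·12 + 2 + 1 − 17 − 0)/2 = 10/2 = 5.
(Structurally: 1 ring(s) + 4 π bond(s) = 5.)

5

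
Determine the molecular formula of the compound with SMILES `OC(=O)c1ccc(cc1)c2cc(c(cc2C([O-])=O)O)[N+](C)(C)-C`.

C17H17NO5

Heavy atoms from the SMILES: 17 C, 1 N, 5 O.
Implicit hydrogens by atom environment:
  6 × C (aromatic): 1 H each → 6
  6 × C (aromatic): no H
  3 × C: 3 H each → 9
  2 × C: no H
  2 × O: 1 H each → 2
  2 × O: no H
  1 × N (charge +1): no H
  1 × O (charge -1): no H
  Total hydrogens = 17.
Molecular formula: C17H17NO5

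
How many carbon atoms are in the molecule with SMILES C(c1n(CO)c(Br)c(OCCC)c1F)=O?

9

The symbol for carbon appears 9 times in the SMILES. Lowercase c denotes aromatic carbon and counts toward C.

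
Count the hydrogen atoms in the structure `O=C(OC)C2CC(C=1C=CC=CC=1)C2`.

14

Hydrogens are implicit in SMILES; fill each atom to its normal valence:
  5 × C (aromatic): 1 H each → 5
  2 × C: 2 H each → 4
  2 × C: 1 H each → 2
  2 × O: no H
  1 × C: 3 H
  1 × C: no H
  1 × C (aromatic): no H
  Total hydrogens = 14.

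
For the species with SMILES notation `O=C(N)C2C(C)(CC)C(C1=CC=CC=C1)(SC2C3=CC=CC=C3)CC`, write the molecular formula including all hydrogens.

C22H27NOS

Heavy atoms from the SMILES: 22 C, 1 N, 1 O, 1 S.
Implicit hydrogens by atom environment:
  10 × C (aromatic): 1 H each → 10
  3 × C: 3 H each → 9
  3 × C: no H
  2 × C: 2 H each → 4
  2 × C: 1 H each → 2
  2 × C (aromatic): no H
  1 × N: 2 H
  1 × O: no H
  1 × S: no H
  Total hydrogens = 27.
Molecular formula: C22H27NOS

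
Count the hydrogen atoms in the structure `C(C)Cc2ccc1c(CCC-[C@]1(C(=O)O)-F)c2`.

Hydrogens are implicit in SMILES; fill each atom to its normal valence:
  5 × C: 2 H each → 10
  3 × C (aromatic): 1 H each → 3
  3 × C (aromatic): no H
  2 × C: no H
  1 × C: 3 H
  1 × F: no H
  1 × O: 1 H
  1 × O: no H
  Total hydrogens = 17.

17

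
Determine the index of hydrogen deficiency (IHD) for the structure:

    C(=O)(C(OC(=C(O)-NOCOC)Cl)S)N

2

Molecular formula from the SMILES: C6H11ClN2O5S.
DoU = (2C + 2 + N − H − X)/2 = (2·6 + 2 + 2 − 11 − 1)/2 = 4/2 = 2.
(Structurally: 0 ring(s) + 2 π bond(s) = 2.)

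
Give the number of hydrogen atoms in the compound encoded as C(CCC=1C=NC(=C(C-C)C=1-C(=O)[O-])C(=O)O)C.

Hydrogens are implicit in SMILES; fill each atom to its normal valence:
  4 × C: 2 H each → 8
  4 × C (aromatic): no H
  2 × C: 3 H each → 6
  2 × C: no H
  2 × O: no H
  1 × C (aromatic): 1 H
  1 × N (aromatic): no H
  1 × O: 1 H
  1 × O (charge -1): no H
  Total hydrogens = 16.

16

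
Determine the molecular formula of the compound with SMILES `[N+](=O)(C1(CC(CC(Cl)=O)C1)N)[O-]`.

C6H9ClN2O3

Heavy atoms from the SMILES: 6 C, 1 Cl, 2 N, 3 O.
Implicit hydrogens by atom environment:
  3 × C: 2 H each → 6
  2 × C: no H
  2 × O: no H
  1 × C: 1 H
  1 × Cl: no H
  1 × N: 2 H
  1 × N (charge +1): no H
  1 × O (charge -1): no H
  Total hydrogens = 9.
Molecular formula: C6H9ClN2O3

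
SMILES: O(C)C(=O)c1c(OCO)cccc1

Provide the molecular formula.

C9H10O4

Heavy atoms from the SMILES: 9 C, 4 O.
Implicit hydrogens by atom environment:
  4 × C (aromatic): 1 H each → 4
  3 × O: no H
  2 × C (aromatic): no H
  1 × C: 3 H
  1 × C: 2 H
  1 × C: no H
  1 × O: 1 H
  Total hydrogens = 10.
Molecular formula: C9H10O4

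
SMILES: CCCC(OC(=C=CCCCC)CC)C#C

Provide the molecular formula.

C15H24O

Heavy atoms from the SMILES: 15 C, 1 O.
Implicit hydrogens by atom environment:
  6 × C: 2 H each → 12
  3 × C: 3 H each → 9
  3 × C: 1 H each → 3
  3 × C: no H
  1 × O: no H
  Total hydrogens = 24.
Molecular formula: C15H24O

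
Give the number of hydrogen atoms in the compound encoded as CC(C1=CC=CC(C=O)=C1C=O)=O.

Hydrogens are implicit in SMILES; fill each atom to its normal valence:
  3 × C (aromatic): 1 H each → 3
  3 × C (aromatic): no H
  3 × O: no H
  2 × C: 1 H each → 2
  1 × C: 3 H
  1 × C: no H
  Total hydrogens = 8.

8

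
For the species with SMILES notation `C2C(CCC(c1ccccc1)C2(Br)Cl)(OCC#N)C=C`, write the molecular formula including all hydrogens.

Heavy atoms from the SMILES: 1 Br, 16 C, 1 Cl, 1 N, 1 O.
Implicit hydrogens by atom environment:
  5 × C: 2 H each → 10
  5 × C (aromatic): 1 H each → 5
  3 × C: no H
  2 × C: 1 H each → 2
  1 × Br: no H
  1 × C (aromatic): no H
  1 × Cl: no H
  1 × N: no H
  1 × O: no H
  Total hydrogens = 17.
Molecular formula: C16H17BrClNO

C16H17BrClNO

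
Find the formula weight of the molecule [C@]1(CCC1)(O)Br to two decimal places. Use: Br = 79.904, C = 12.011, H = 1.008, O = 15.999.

151.00

Molecular formula: C4H7BrO.
M = 1×79.904 + 4×12.011 + 7×1.008 + 1×15.999 = 151.00 g/mol.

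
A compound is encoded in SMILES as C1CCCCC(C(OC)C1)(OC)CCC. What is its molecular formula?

C13H26O2

Heavy atoms from the SMILES: 13 C, 2 O.
Implicit hydrogens by atom environment:
  8 × C: 2 H each → 16
  3 × C: 3 H each → 9
  2 × O: no H
  1 × C: 1 H
  1 × C: no H
  Total hydrogens = 26.
Molecular formula: C13H26O2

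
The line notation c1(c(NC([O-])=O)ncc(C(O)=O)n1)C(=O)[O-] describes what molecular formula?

[C7H3N3O6]2-

Heavy atoms from the SMILES: 7 C, 3 N, 6 O.
Implicit hydrogens by atom environment:
  3 × C (aromatic): no H
  3 × C: no H
  3 × O: no H
  2 × N (aromatic): no H
  2 × O (charge -1): no H
  1 × C (aromatic): 1 H
  1 × N: 1 H
  1 × O: 1 H
  Total hydrogens = 3.
Net charge -2.
Molecular formula: [C7H3N3O6]2-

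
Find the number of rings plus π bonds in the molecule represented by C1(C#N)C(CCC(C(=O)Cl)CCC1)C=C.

Molecular formula from the SMILES: C12H16ClNO.
DoU = (2C + 2 + N − H − X)/2 = (2·12 + 2 + 1 − 16 − 1)/2 = 10/2 = 5.
(Structurally: 1 ring(s) + 4 π bond(s) = 5.)

5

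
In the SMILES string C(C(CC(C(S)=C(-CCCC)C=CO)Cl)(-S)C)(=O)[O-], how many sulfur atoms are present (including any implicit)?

The symbol for sulfur appears 2 times in the SMILES.

2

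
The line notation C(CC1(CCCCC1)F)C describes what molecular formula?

C9H17F

Heavy atoms from the SMILES: 9 C, 1 F.
Implicit hydrogens by atom environment:
  7 × C: 2 H each → 14
  1 × C: 3 H
  1 × C: no H
  1 × F: no H
  Total hydrogens = 17.
Molecular formula: C9H17F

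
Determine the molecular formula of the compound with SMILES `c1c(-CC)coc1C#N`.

C7H7NO

Heavy atoms from the SMILES: 7 C, 1 N, 1 O.
Implicit hydrogens by atom environment:
  2 × C (aromatic): 1 H each → 2
  2 × C (aromatic): no H
  1 × C: 3 H
  1 × C: 2 H
  1 × C: no H
  1 × N: no H
  1 × O (aromatic): no H
  Total hydrogens = 7.
Molecular formula: C7H7NO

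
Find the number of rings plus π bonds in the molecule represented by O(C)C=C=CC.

Molecular formula from the SMILES: C5H8O.
DoU = (2C + 2 + N − H − X)/2 = (2·5 + 2 + 0 − 8 − 0)/2 = 4/2 = 2.
(Structurally: 0 ring(s) + 2 π bond(s) = 2.)

2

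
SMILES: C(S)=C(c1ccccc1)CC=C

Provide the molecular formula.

Heavy atoms from the SMILES: 11 C, 1 S.
Implicit hydrogens by atom environment:
  5 × C (aromatic): 1 H each → 5
  2 × C: 2 H each → 4
  2 × C: 1 H each → 2
  1 × C: no H
  1 × C (aromatic): no H
  1 × S: 1 H
  Total hydrogens = 12.
Molecular formula: C11H12S

C11H12S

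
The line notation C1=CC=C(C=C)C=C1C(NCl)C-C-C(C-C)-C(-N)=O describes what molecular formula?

C15H21ClN2O

Heavy atoms from the SMILES: 15 C, 1 Cl, 2 N, 1 O.
Implicit hydrogens by atom environment:
  4 × C: 2 H each → 8
  4 × C (aromatic): 1 H each → 4
  3 × C: 1 H each → 3
  2 × C (aromatic): no H
  1 × C: 3 H
  1 × C: no H
  1 × Cl: no H
  1 × N: 2 H
  1 × N: 1 H
  1 × O: no H
  Total hydrogens = 21.
Molecular formula: C15H21ClN2O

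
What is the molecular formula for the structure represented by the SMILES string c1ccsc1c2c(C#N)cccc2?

C11H7NS

Heavy atoms from the SMILES: 11 C, 1 N, 1 S.
Implicit hydrogens by atom environment:
  7 × C (aromatic): 1 H each → 7
  3 × C (aromatic): no H
  1 × C: no H
  1 × N: no H
  1 × S (aromatic): no H
  Total hydrogens = 7.
Molecular formula: C11H7NS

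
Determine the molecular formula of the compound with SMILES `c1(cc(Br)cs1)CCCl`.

Heavy atoms from the SMILES: 1 Br, 6 C, 1 Cl, 1 S.
Implicit hydrogens by atom environment:
  2 × C: 2 H each → 4
  2 × C (aromatic): 1 H each → 2
  2 × C (aromatic): no H
  1 × Br: no H
  1 × Cl: no H
  1 × S (aromatic): no H
  Total hydrogens = 6.
Molecular formula: C6H6BrClS

C6H6BrClS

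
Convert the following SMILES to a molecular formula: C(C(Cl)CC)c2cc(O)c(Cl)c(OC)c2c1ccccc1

Heavy atoms from the SMILES: 17 C, 2 Cl, 2 O.
Implicit hydrogens by atom environment:
  6 × C (aromatic): 1 H each → 6
  6 × C (aromatic): no H
  2 × C: 3 H each → 6
  2 × C: 2 H each → 4
  2 × Cl: no H
  1 × C: 1 H
  1 × O: 1 H
  1 × O: no H
  Total hydrogens = 18.
Molecular formula: C17H18Cl2O2

C17H18Cl2O2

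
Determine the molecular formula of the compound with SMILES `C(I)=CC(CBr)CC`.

Heavy atoms from the SMILES: 1 Br, 6 C, 1 I.
Implicit hydrogens by atom environment:
  3 × C: 1 H each → 3
  2 × C: 2 H each → 4
  1 × Br: no H
  1 × C: 3 H
  1 × I: no H
  Total hydrogens = 10.
Molecular formula: C6H10BrI

C6H10BrI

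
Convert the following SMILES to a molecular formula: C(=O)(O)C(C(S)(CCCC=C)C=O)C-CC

C12H20O3S

Heavy atoms from the SMILES: 12 C, 3 O, 1 S.
Implicit hydrogens by atom environment:
  6 × C: 2 H each → 12
  3 × C: 1 H each → 3
  2 × C: no H
  2 × O: no H
  1 × C: 3 H
  1 × O: 1 H
  1 × S: 1 H
  Total hydrogens = 20.
Molecular formula: C12H20O3S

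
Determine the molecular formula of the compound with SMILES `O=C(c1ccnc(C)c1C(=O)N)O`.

Heavy atoms from the SMILES: 8 C, 2 N, 3 O.
Implicit hydrogens by atom environment:
  3 × C (aromatic): no H
  2 × C (aromatic): 1 H each → 2
  2 × C: no H
  2 × O: no H
  1 × C: 3 H
  1 × N: 2 H
  1 × N (aromatic): no H
  1 × O: 1 H
  Total hydrogens = 8.
Molecular formula: C8H8N2O3

C8H8N2O3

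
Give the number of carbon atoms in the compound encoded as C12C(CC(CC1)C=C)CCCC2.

The symbol for carbon appears 12 times in the SMILES.

12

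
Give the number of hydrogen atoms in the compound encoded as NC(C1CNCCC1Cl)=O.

11

Hydrogens are implicit in SMILES; fill each atom to its normal valence:
  3 × C: 2 H each → 6
  2 × C: 1 H each → 2
  1 × C: no H
  1 × Cl: no H
  1 × N: 2 H
  1 × N: 1 H
  1 × O: no H
  Total hydrogens = 11.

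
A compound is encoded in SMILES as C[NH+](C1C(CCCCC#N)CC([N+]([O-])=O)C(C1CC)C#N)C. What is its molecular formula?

Heavy atoms from the SMILES: 16 C, 4 N, 2 O.
Implicit hydrogens by atom environment:
  6 × C: 2 H each → 12
  5 × C: 1 H each → 5
  3 × C: 3 H each → 9
  2 × C: no H
  2 × N: no H
  1 × N (charge +1): 1 H
  1 × N (charge +1): no H
  1 × O: no H
  1 × O (charge -1): no H
  Total hydrogens = 27.
Net charge +1.
Molecular formula: C16H27N4O2+

C16H27N4O2+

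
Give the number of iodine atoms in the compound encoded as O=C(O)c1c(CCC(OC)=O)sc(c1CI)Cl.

1

The symbol for iodine appears 1 time in the SMILES.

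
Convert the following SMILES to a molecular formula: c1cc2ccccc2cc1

Heavy atoms from the SMILES: 10 C.
Implicit hydrogens by atom environment:
  8 × C (aromatic): 1 H each → 8
  2 × C (aromatic): no H
  Total hydrogens = 8.
Molecular formula: C10H8

C10H8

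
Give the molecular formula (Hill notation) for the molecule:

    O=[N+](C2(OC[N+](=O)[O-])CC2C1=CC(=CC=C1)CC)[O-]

C12H14N2O5

Heavy atoms from the SMILES: 12 C, 2 N, 5 O.
Implicit hydrogens by atom environment:
  4 × C (aromatic): 1 H each → 4
  3 × C: 2 H each → 6
  3 × O: no H
  2 × C (aromatic): no H
  2 × N (charge +1): no H
  2 × O (charge -1): no H
  1 × C: 3 H
  1 × C: 1 H
  1 × C: no H
  Total hydrogens = 14.
Molecular formula: C12H14N2O5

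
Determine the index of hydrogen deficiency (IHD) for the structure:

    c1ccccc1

Molecular formula from the SMILES: C6H6.
DoU = (2C + 2 + N − H − X)/2 = (2·6 + 2 + 0 − 6 − 0)/2 = 8/2 = 4.
(Structurally: 1 ring(s) + 3 π bond(s) = 4.)

4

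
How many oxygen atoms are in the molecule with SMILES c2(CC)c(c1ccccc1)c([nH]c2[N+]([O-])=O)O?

3

The symbol for oxygen appears 3 times in the SMILES.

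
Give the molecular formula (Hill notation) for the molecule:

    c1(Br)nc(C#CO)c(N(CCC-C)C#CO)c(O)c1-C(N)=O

C14H14BrN3O4

Heavy atoms from the SMILES: 1 Br, 14 C, 3 N, 4 O.
Implicit hydrogens by atom environment:
  5 × C (aromatic): no H
  5 × C: no H
  3 × C: 2 H each → 6
  3 × O: 1 H each → 3
  1 × Br: no H
  1 × C: 3 H
  1 × N: 2 H
  1 × N (aromatic): no H
  1 × N: no H
  1 × O: no H
  Total hydrogens = 14.
Molecular formula: C14H14BrN3O4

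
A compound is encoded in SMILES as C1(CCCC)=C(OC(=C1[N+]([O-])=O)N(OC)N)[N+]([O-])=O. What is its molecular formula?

Heavy atoms from the SMILES: 9 C, 4 N, 6 O.
Implicit hydrogens by atom environment:
  4 × C (aromatic): no H
  3 × C: 2 H each → 6
  3 × O: no H
  2 × C: 3 H each → 6
  2 × N (charge +1): no H
  2 × O (charge -1): no H
  1 × N: 2 H
  1 × N: no H
  1 × O (aromatic): no H
  Total hydrogens = 14.
Molecular formula: C9H14N4O6

C9H14N4O6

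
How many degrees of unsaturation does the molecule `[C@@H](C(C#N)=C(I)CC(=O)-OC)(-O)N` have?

4

Molecular formula from the SMILES: C7H9IN2O3.
DoU = (2C + 2 + N − H − X)/2 = (2·7 + 2 + 2 − 9 − 1)/2 = 8/2 = 4.
(Structurally: 0 ring(s) + 4 π bond(s) = 4.)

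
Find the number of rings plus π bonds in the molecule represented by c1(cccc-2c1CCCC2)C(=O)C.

Molecular formula from the SMILES: C12H14O.
DoU = (2C + 2 + N − H − X)/2 = (2·12 + 2 + 0 − 14 − 0)/2 = 12/2 = 6.
(Structurally: 2 ring(s) + 4 π bond(s) = 6.)

6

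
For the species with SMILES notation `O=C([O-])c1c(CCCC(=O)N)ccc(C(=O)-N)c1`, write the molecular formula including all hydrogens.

C12H13N2O4-

Heavy atoms from the SMILES: 12 C, 2 N, 4 O.
Implicit hydrogens by atom environment:
  3 × C: 2 H each → 6
  3 × C (aromatic): 1 H each → 3
  3 × C (aromatic): no H
  3 × C: no H
  3 × O: no H
  2 × N: 2 H each → 4
  1 × O (charge -1): no H
  Total hydrogens = 13.
Net charge -1.
Molecular formula: C12H13N2O4-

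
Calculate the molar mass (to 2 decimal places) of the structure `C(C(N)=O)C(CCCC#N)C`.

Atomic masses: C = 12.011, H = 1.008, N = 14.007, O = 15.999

154.21

Molecular formula: C8H14N2O.
M = 8×12.011 + 14×1.008 + 2×14.007 + 1×15.999 = 154.21 g/mol.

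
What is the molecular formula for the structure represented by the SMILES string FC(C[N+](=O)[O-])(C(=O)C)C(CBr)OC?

C7H11BrFNO4

Heavy atoms from the SMILES: 1 Br, 7 C, 1 F, 1 N, 4 O.
Implicit hydrogens by atom environment:
  3 × O: no H
  2 × C: 3 H each → 6
  2 × C: 2 H each → 4
  2 × C: no H
  1 × Br: no H
  1 × C: 1 H
  1 × F: no H
  1 × N (charge +1): no H
  1 × O (charge -1): no H
  Total hydrogens = 11.
Molecular formula: C7H11BrFNO4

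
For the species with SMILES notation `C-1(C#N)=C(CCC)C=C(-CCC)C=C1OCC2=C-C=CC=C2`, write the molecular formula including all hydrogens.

Heavy atoms from the SMILES: 20 C, 1 N, 1 O.
Implicit hydrogens by atom environment:
  7 × C (aromatic): 1 H each → 7
  5 × C: 2 H each → 10
  5 × C (aromatic): no H
  2 × C: 3 H each → 6
  1 × C: no H
  1 × N: no H
  1 × O: no H
  Total hydrogens = 23.
Molecular formula: C20H23NO

C20H23NO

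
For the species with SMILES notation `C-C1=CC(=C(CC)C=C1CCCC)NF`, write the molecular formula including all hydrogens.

C13H20FN

Heavy atoms from the SMILES: 13 C, 1 F, 1 N.
Implicit hydrogens by atom environment:
  4 × C: 2 H each → 8
  4 × C (aromatic): no H
  3 × C: 3 H each → 9
  2 × C (aromatic): 1 H each → 2
  1 × F: no H
  1 × N: 1 H
  Total hydrogens = 20.
Molecular formula: C13H20FN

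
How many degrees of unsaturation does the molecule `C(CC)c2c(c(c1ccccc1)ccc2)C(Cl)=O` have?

9

Molecular formula from the SMILES: C16H15ClO.
DoU = (2C + 2 + N − H − X)/2 = (2·16 + 2 + 0 − 15 − 1)/2 = 18/2 = 9.
(Structurally: 2 ring(s) + 7 π bond(s) = 9.)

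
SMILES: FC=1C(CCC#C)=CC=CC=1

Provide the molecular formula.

C10H9F

Heavy atoms from the SMILES: 10 C, 1 F.
Implicit hydrogens by atom environment:
  4 × C (aromatic): 1 H each → 4
  2 × C: 2 H each → 4
  2 × C (aromatic): no H
  1 × C: 1 H
  1 × C: no H
  1 × F: no H
  Total hydrogens = 9.
Molecular formula: C10H9F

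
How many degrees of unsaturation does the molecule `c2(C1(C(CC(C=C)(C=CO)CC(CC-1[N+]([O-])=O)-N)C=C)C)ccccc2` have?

Molecular formula from the SMILES: C21H28N2O3.
DoU = (2C + 2 + N − H − X)/2 = (2·21 + 2 + 2 − 28 − 0)/2 = 18/2 = 9.
(Structurally: 2 ring(s) + 7 π bond(s) = 9.)

9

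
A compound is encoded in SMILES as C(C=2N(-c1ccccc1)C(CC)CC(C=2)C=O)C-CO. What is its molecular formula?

Heavy atoms from the SMILES: 17 C, 1 N, 2 O.
Implicit hydrogens by atom environment:
  5 × C: 2 H each → 10
  5 × C (aromatic): 1 H each → 5
  4 × C: 1 H each → 4
  1 × C: 3 H
  1 × C: no H
  1 × C (aromatic): no H
  1 × N: no H
  1 × O: 1 H
  1 × O: no H
  Total hydrogens = 23.
Molecular formula: C17H23NO2

C17H23NO2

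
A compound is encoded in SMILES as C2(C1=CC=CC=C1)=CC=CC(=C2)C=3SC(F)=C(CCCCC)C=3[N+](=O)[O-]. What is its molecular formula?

Heavy atoms from the SMILES: 21 C, 1 F, 1 N, 2 O, 1 S.
Implicit hydrogens by atom environment:
  9 × C (aromatic): 1 H each → 9
  7 × C (aromatic): no H
  4 × C: 2 H each → 8
  1 × C: 3 H
  1 × F: no H
  1 × N (charge +1): no H
  1 × O: no H
  1 × O (charge -1): no H
  1 × S (aromatic): no H
  Total hydrogens = 20.
Molecular formula: C21H20FNO2S

C21H20FNO2S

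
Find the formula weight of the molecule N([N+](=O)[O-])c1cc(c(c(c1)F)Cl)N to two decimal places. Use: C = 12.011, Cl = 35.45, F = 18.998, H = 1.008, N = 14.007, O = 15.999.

205.57

Molecular formula: C6H5ClFN3O2.
M = 6×12.011 + 1×35.45 + 1×18.998 + 5×1.008 + 3×14.007 + 2×15.999 = 205.57 g/mol.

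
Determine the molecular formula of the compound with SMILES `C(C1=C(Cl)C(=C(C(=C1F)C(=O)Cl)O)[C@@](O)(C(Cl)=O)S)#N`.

C10H3Cl3FNO4S

Heavy atoms from the SMILES: 10 C, 3 Cl, 1 F, 1 N, 4 O, 1 S.
Implicit hydrogens by atom environment:
  6 × C (aromatic): no H
  4 × C: no H
  3 × Cl: no H
  2 × O: 1 H each → 2
  2 × O: no H
  1 × F: no H
  1 × N: no H
  1 × S: 1 H
  Total hydrogens = 3.
Molecular formula: C10H3Cl3FNO4S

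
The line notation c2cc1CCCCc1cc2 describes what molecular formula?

C10H12

Heavy atoms from the SMILES: 10 C.
Implicit hydrogens by atom environment:
  4 × C: 2 H each → 8
  4 × C (aromatic): 1 H each → 4
  2 × C (aromatic): no H
  Total hydrogens = 12.
Molecular formula: C10H12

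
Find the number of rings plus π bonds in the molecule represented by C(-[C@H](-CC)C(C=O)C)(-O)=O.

2

Molecular formula from the SMILES: C7H12O3.
DoU = (2C + 2 + N − H − X)/2 = (2·7 + 2 + 0 − 12 − 0)/2 = 4/2 = 2.
(Structurally: 0 ring(s) + 2 π bond(s) = 2.)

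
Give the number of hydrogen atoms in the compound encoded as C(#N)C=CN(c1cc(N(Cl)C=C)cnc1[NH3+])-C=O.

11

Hydrogens are implicit in SMILES; fill each atom to its normal valence:
  4 × C: 1 H each → 4
  3 × C (aromatic): no H
  3 × N: no H
  2 × C (aromatic): 1 H each → 2
  1 × C: 2 H
  1 × C: no H
  1 × Cl: no H
  1 × N (charge +1): 3 H
  1 × N (aromatic): no H
  1 × O: no H
  Total hydrogens = 11.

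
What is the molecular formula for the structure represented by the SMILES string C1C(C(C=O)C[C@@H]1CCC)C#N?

C10H15NO

Heavy atoms from the SMILES: 10 C, 1 N, 1 O.
Implicit hydrogens by atom environment:
  4 × C: 2 H each → 8
  4 × C: 1 H each → 4
  1 × C: 3 H
  1 × C: no H
  1 × N: no H
  1 × O: no H
  Total hydrogens = 15.
Molecular formula: C10H15NO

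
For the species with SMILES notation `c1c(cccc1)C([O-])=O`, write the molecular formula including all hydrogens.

C7H5O2-

Heavy atoms from the SMILES: 7 C, 2 O.
Implicit hydrogens by atom environment:
  5 × C (aromatic): 1 H each → 5
  1 × C (aromatic): no H
  1 × C: no H
  1 × O: no H
  1 × O (charge -1): no H
  Total hydrogens = 5.
Net charge -1.
Molecular formula: C7H5O2-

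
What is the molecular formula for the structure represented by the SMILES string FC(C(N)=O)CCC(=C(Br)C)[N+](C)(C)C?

C10H19BrFN2O+

Heavy atoms from the SMILES: 1 Br, 10 C, 1 F, 2 N, 1 O.
Implicit hydrogens by atom environment:
  4 × C: 3 H each → 12
  3 × C: no H
  2 × C: 2 H each → 4
  1 × Br: no H
  1 × C: 1 H
  1 × F: no H
  1 × N: 2 H
  1 × N (charge +1): no H
  1 × O: no H
  Total hydrogens = 19.
Net charge +1.
Molecular formula: C10H19BrFN2O+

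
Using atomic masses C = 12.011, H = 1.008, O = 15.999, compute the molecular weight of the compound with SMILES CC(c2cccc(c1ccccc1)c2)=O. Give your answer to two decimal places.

Molecular formula: C14H12O.
M = 14×12.011 + 12×1.008 + 1×15.999 = 196.25 g/mol.

196.25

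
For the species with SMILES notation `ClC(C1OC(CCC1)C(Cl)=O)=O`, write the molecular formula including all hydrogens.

C7H8Cl2O3

Heavy atoms from the SMILES: 7 C, 2 Cl, 3 O.
Implicit hydrogens by atom environment:
  3 × C: 2 H each → 6
  3 × O: no H
  2 × C: 1 H each → 2
  2 × C: no H
  2 × Cl: no H
  Total hydrogens = 8.
Molecular formula: C7H8Cl2O3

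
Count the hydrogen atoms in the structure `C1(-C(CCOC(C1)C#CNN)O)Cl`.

13

Hydrogens are implicit in SMILES; fill each atom to its normal valence:
  3 × C: 2 H each → 6
  3 × C: 1 H each → 3
  2 × C: no H
  1 × Cl: no H
  1 × N: 2 H
  1 × N: 1 H
  1 × O: 1 H
  1 × O: no H
  Total hydrogens = 13.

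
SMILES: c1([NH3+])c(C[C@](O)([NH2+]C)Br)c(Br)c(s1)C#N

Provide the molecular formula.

[C8H11Br2N3OS]2+

Heavy atoms from the SMILES: 2 Br, 8 C, 3 N, 1 O, 1 S.
Implicit hydrogens by atom environment:
  4 × C (aromatic): no H
  2 × Br: no H
  2 × C: no H
  1 × C: 3 H
  1 × C: 2 H
  1 × N (charge +1): 3 H
  1 × N (charge +1): 2 H
  1 × N: no H
  1 × O: 1 H
  1 × S (aromatic): no H
  Total hydrogens = 11.
Net charge +2.
Molecular formula: [C8H11Br2N3OS]2+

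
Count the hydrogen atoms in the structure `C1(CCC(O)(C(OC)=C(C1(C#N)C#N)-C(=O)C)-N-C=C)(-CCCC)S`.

25

Hydrogens are implicit in SMILES; fill each atom to its normal valence:
  8 × C: no H
  6 × C: 2 H each → 12
  3 × C: 3 H each → 9
  2 × N: no H
  2 × O: no H
  1 × C: 1 H
  1 × N: 1 H
  1 × O: 1 H
  1 × S: 1 H
  Total hydrogens = 25.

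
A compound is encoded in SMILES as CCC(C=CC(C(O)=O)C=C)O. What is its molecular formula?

C9H14O3

Heavy atoms from the SMILES: 9 C, 3 O.
Implicit hydrogens by atom environment:
  5 × C: 1 H each → 5
  2 × C: 2 H each → 4
  2 × O: 1 H each → 2
  1 × C: 3 H
  1 × C: no H
  1 × O: no H
  Total hydrogens = 14.
Molecular formula: C9H14O3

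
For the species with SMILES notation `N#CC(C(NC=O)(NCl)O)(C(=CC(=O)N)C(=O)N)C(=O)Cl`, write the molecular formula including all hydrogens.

Heavy atoms from the SMILES: 9 C, 2 Cl, 5 N, 5 O.
Implicit hydrogens by atom environment:
  7 × C: no H
  4 × O: no H
  2 × C: 1 H each → 2
  2 × Cl: no H
  2 × N: 2 H each → 4
  2 × N: 1 H each → 2
  1 × N: no H
  1 × O: 1 H
  Total hydrogens = 9.
Molecular formula: C9H9Cl2N5O5

C9H9Cl2N5O5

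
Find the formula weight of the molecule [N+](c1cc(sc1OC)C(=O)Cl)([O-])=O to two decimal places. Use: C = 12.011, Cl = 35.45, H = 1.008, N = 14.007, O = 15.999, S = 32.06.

Molecular formula: C6H4ClNO4S.
M = 6×12.011 + 1×35.45 + 4×1.008 + 1×14.007 + 4×15.999 + 1×32.06 = 221.61 g/mol.

221.61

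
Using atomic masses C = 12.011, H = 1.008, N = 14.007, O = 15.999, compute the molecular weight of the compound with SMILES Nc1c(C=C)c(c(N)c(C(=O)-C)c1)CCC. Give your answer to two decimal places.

Molecular formula: C13H18N2O.
M = 13×12.011 + 18×1.008 + 2×14.007 + 1×15.999 = 218.30 g/mol.

218.30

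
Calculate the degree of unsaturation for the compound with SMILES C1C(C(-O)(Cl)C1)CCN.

Molecular formula from the SMILES: C6H12ClNO.
DoU = (2C + 2 + N − H − X)/2 = (2·6 + 2 + 1 − 12 − 1)/2 = 2/2 = 1.
(Structurally: 1 ring(s) + 0 π bond(s) = 1.)

1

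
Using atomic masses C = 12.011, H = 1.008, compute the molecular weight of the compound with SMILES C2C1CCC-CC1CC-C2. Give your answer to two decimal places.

Molecular formula: C10H18.
M = 10×12.011 + 18×1.008 = 138.25 g/mol.

138.25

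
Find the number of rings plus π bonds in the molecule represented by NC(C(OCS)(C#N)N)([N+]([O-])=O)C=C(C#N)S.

Molecular formula from the SMILES: C7H9N5O3S2.
DoU = (2C + 2 + N − H − X)/2 = (2·7 + 2 + 5 − 9 − 0)/2 = 12/2 = 6.
(Structurally: 0 ring(s) + 6 π bond(s) = 6.)

6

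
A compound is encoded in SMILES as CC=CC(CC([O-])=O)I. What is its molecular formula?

Heavy atoms from the SMILES: 6 C, 1 I, 2 O.
Implicit hydrogens by atom environment:
  3 × C: 1 H each → 3
  1 × C: 3 H
  1 × C: 2 H
  1 × C: no H
  1 × I: no H
  1 × O: no H
  1 × O (charge -1): no H
  Total hydrogens = 8.
Net charge -1.
Molecular formula: C6H8IO2-

C6H8IO2-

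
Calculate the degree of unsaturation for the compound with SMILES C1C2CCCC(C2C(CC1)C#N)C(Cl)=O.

Molecular formula from the SMILES: C12H16ClNO.
DoU = (2C + 2 + N − H − X)/2 = (2·12 + 2 + 1 − 16 − 1)/2 = 10/2 = 5.
(Structurally: 2 ring(s) + 3 π bond(s) = 5.)

5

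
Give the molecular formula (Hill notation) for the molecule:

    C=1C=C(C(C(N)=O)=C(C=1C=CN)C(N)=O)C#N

C11H10N4O2

Heavy atoms from the SMILES: 11 C, 4 N, 2 O.
Implicit hydrogens by atom environment:
  4 × C (aromatic): no H
  3 × C: no H
  3 × N: 2 H each → 6
  2 × C (aromatic): 1 H each → 2
  2 × C: 1 H each → 2
  2 × O: no H
  1 × N: no H
  Total hydrogens = 10.
Molecular formula: C11H10N4O2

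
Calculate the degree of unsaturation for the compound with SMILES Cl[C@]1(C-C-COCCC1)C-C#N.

3

Molecular formula from the SMILES: C9H14ClNO.
DoU = (2C + 2 + N − H − X)/2 = (2·9 + 2 + 1 − 14 − 1)/2 = 6/2 = 3.
(Structurally: 1 ring(s) + 2 π bond(s) = 3.)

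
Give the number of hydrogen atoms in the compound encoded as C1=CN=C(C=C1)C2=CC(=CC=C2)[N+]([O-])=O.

Hydrogens are implicit in SMILES; fill each atom to its normal valence:
  8 × C (aromatic): 1 H each → 8
  3 × C (aromatic): no H
  1 × N (aromatic): no H
  1 × N (charge +1): no H
  1 × O: no H
  1 × O (charge -1): no H
  Total hydrogens = 8.

8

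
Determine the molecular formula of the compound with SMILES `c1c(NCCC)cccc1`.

C9H13N

Heavy atoms from the SMILES: 9 C, 1 N.
Implicit hydrogens by atom environment:
  5 × C (aromatic): 1 H each → 5
  2 × C: 2 H each → 4
  1 × C: 3 H
  1 × C (aromatic): no H
  1 × N: 1 H
  Total hydrogens = 13.
Molecular formula: C9H13N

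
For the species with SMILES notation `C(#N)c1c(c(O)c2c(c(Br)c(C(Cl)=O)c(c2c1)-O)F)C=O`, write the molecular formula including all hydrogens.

C13H4BrClFNO4

Heavy atoms from the SMILES: 1 Br, 13 C, 1 Cl, 1 F, 1 N, 4 O.
Implicit hydrogens by atom environment:
  9 × C (aromatic): no H
  2 × C: no H
  2 × O: 1 H each → 2
  2 × O: no H
  1 × Br: no H
  1 × C (aromatic): 1 H
  1 × C: 1 H
  1 × Cl: no H
  1 × F: no H
  1 × N: no H
  Total hydrogens = 4.
Molecular formula: C13H4BrClFNO4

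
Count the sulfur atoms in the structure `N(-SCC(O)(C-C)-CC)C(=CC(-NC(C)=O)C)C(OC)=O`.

The symbol for sulfur appears 1 time in the SMILES.

1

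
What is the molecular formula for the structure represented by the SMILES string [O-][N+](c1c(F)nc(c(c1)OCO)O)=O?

C6H5FN2O5

Heavy atoms from the SMILES: 6 C, 1 F, 2 N, 5 O.
Implicit hydrogens by atom environment:
  4 × C (aromatic): no H
  2 × O: 1 H each → 2
  2 × O: no H
  1 × C: 2 H
  1 × C (aromatic): 1 H
  1 × F: no H
  1 × N (aromatic): no H
  1 × N (charge +1): no H
  1 × O (charge -1): no H
  Total hydrogens = 5.
Molecular formula: C6H5FN2O5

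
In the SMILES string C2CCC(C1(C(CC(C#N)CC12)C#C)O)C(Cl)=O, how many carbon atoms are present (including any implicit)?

The symbol for carbon appears 14 times in the SMILES. (Cl is a single chlorine, not C + l.)

14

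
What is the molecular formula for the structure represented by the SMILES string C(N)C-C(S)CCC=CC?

Heavy atoms from the SMILES: 8 C, 1 N, 1 S.
Implicit hydrogens by atom environment:
  4 × C: 2 H each → 8
  3 × C: 1 H each → 3
  1 × C: 3 H
  1 × N: 2 H
  1 × S: 1 H
  Total hydrogens = 17.
Molecular formula: C8H17NS

C8H17NS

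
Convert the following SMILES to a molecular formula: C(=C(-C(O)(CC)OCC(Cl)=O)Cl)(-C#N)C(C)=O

Heavy atoms from the SMILES: 10 C, 2 Cl, 1 N, 4 O.
Implicit hydrogens by atom environment:
  6 × C: no H
  3 × O: no H
  2 × C: 3 H each → 6
  2 × C: 2 H each → 4
  2 × Cl: no H
  1 × N: no H
  1 × O: 1 H
  Total hydrogens = 11.
Molecular formula: C10H11Cl2NO4

C10H11Cl2NO4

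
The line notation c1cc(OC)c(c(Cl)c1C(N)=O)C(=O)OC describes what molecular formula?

Heavy atoms from the SMILES: 10 C, 1 Cl, 1 N, 4 O.
Implicit hydrogens by atom environment:
  4 × C (aromatic): no H
  4 × O: no H
  2 × C: 3 H each → 6
  2 × C (aromatic): 1 H each → 2
  2 × C: no H
  1 × Cl: no H
  1 × N: 2 H
  Total hydrogens = 10.
Molecular formula: C10H10ClNO4

C10H10ClNO4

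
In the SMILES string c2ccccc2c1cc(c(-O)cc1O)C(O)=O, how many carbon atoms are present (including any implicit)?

The symbol for carbon appears 13 times in the SMILES. Lowercase c denotes aromatic carbon and counts toward C.

13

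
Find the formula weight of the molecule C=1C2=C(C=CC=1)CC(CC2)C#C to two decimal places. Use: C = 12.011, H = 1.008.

156.23

Molecular formula: C12H12.
M = 12×12.011 + 12×1.008 = 156.23 g/mol.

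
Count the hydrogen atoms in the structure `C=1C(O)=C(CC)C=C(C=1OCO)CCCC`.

20

Hydrogens are implicit in SMILES; fill each atom to its normal valence:
  5 × C: 2 H each → 10
  4 × C (aromatic): no H
  2 × C: 3 H each → 6
  2 × C (aromatic): 1 H each → 2
  2 × O: 1 H each → 2
  1 × O: no H
  Total hydrogens = 20.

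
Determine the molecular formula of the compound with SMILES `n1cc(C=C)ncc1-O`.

C6H6N2O

Heavy atoms from the SMILES: 6 C, 2 N, 1 O.
Implicit hydrogens by atom environment:
  2 × C (aromatic): 1 H each → 2
  2 × C (aromatic): no H
  2 × N (aromatic): no H
  1 × C: 2 H
  1 × C: 1 H
  1 × O: 1 H
  Total hydrogens = 6.
Molecular formula: C6H6N2O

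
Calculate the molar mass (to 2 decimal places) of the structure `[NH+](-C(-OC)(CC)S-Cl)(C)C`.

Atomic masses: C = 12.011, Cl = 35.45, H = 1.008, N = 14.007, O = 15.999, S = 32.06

184.70

Molecular formula: C6H15ClNOS+.
M = 6×12.011 + 1×35.45 + 15×1.008 + 1×14.007 + 1×15.999 + 1×32.06 = 184.70 g/mol.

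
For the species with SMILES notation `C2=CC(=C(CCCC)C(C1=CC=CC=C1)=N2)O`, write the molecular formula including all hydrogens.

Heavy atoms from the SMILES: 15 C, 1 N, 1 O.
Implicit hydrogens by atom environment:
  7 × C (aromatic): 1 H each → 7
  4 × C (aromatic): no H
  3 × C: 2 H each → 6
  1 × C: 3 H
  1 × N (aromatic): no H
  1 × O: 1 H
  Total hydrogens = 17.
Molecular formula: C15H17NO

C15H17NO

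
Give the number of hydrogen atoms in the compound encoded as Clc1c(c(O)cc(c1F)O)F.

Hydrogens are implicit in SMILES; fill each atom to its normal valence:
  5 × C (aromatic): no H
  2 × F: no H
  2 × O: 1 H each → 2
  1 × C (aromatic): 1 H
  1 × Cl: no H
  Total hydrogens = 3.

3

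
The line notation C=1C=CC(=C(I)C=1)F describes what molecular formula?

C6H4FI

Heavy atoms from the SMILES: 6 C, 1 F, 1 I.
Implicit hydrogens by atom environment:
  4 × C (aromatic): 1 H each → 4
  2 × C (aromatic): no H
  1 × F: no H
  1 × I: no H
  Total hydrogens = 4.
Molecular formula: C6H4FI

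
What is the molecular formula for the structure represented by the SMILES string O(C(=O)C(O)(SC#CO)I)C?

Heavy atoms from the SMILES: 5 C, 1 I, 4 O, 1 S.
Implicit hydrogens by atom environment:
  4 × C: no H
  2 × O: 1 H each → 2
  2 × O: no H
  1 × C: 3 H
  1 × I: no H
  1 × S: no H
  Total hydrogens = 5.
Molecular formula: C5H5IO4S

C5H5IO4S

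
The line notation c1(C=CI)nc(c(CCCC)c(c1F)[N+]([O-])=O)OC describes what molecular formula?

C12H14FIN2O3

Heavy atoms from the SMILES: 12 C, 1 F, 1 I, 2 N, 3 O.
Implicit hydrogens by atom environment:
  5 × C (aromatic): no H
  3 × C: 2 H each → 6
  2 × C: 3 H each → 6
  2 × C: 1 H each → 2
  2 × O: no H
  1 × F: no H
  1 × I: no H
  1 × N (aromatic): no H
  1 × N (charge +1): no H
  1 × O (charge -1): no H
  Total hydrogens = 14.
Molecular formula: C12H14FIN2O3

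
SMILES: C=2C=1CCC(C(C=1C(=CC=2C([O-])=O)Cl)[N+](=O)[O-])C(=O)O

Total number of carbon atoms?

The symbol for carbon appears 12 times in the SMILES. (Cl is a single chlorine, not C + l.)

12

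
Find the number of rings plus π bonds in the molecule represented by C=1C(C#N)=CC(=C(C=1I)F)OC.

Molecular formula from the SMILES: C8H5FINO.
DoU = (2C + 2 + N − H − X)/2 = (2·8 + 2 + 1 − 5 − 2)/2 = 12/2 = 6.
(Structurally: 1 ring(s) + 5 π bond(s) = 6.)

6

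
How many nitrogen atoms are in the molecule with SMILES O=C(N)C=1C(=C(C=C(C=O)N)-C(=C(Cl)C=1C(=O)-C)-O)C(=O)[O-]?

The symbol for nitrogen appears 2 times in the SMILES.

2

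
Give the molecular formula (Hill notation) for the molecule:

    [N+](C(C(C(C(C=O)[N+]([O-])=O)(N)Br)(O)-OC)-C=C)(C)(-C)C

Heavy atoms from the SMILES: 1 Br, 11 C, 3 N, 5 O.
Implicit hydrogens by atom environment:
  4 × C: 3 H each → 12
  4 × C: 1 H each → 4
  3 × O: no H
  2 × C: no H
  2 × N (charge +1): no H
  1 × Br: no H
  1 × C: 2 H
  1 × N: 2 H
  1 × O: 1 H
  1 × O (charge -1): no H
  Total hydrogens = 21.
Net charge +1.
Molecular formula: C11H21BrN3O5+

C11H21BrN3O5+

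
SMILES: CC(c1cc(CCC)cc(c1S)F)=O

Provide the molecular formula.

Heavy atoms from the SMILES: 11 C, 1 F, 1 O, 1 S.
Implicit hydrogens by atom environment:
  4 × C (aromatic): no H
  2 × C: 3 H each → 6
  2 × C: 2 H each → 4
  2 × C (aromatic): 1 H each → 2
  1 × C: no H
  1 × F: no H
  1 × O: no H
  1 × S: 1 H
  Total hydrogens = 13.
Molecular formula: C11H13FOS

C11H13FOS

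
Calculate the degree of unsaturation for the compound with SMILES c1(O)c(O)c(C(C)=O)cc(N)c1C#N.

Molecular formula from the SMILES: C9H8N2O3.
DoU = (2C + 2 + N − H − X)/2 = (2·9 + 2 + 2 − 8 − 0)/2 = 14/2 = 7.
(Structurally: 1 ring(s) + 6 π bond(s) = 7.)

7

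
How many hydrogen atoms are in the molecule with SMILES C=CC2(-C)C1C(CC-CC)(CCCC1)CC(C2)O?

Hydrogens are implicit in SMILES; fill each atom to its normal valence:
  10 × C: 2 H each → 20
  3 × C: 1 H each → 3
  2 × C: 3 H each → 6
  2 × C: no H
  1 × O: 1 H
  Total hydrogens = 30.

30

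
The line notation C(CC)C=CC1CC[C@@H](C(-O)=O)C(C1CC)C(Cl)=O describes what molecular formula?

C15H23ClO3

Heavy atoms from the SMILES: 15 C, 1 Cl, 3 O.
Implicit hydrogens by atom environment:
  6 × C: 1 H each → 6
  5 × C: 2 H each → 10
  2 × C: 3 H each → 6
  2 × C: no H
  2 × O: no H
  1 × Cl: no H
  1 × O: 1 H
  Total hydrogens = 23.
Molecular formula: C15H23ClO3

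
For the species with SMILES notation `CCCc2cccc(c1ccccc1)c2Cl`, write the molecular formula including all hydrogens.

C15H15Cl

Heavy atoms from the SMILES: 15 C, 1 Cl.
Implicit hydrogens by atom environment:
  8 × C (aromatic): 1 H each → 8
  4 × C (aromatic): no H
  2 × C: 2 H each → 4
  1 × C: 3 H
  1 × Cl: no H
  Total hydrogens = 15.
Molecular formula: C15H15Cl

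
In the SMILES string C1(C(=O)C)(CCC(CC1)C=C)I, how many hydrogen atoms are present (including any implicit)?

Hydrogens are implicit in SMILES; fill each atom to its normal valence:
  5 × C: 2 H each → 10
  2 × C: 1 H each → 2
  2 × C: no H
  1 × C: 3 H
  1 × I: no H
  1 × O: no H
  Total hydrogens = 15.

15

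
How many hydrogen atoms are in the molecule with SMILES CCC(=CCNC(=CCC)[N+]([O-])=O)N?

Hydrogens are implicit in SMILES; fill each atom to its normal valence:
  3 × C: 2 H each → 6
  2 × C: 3 H each → 6
  2 × C: 1 H each → 2
  2 × C: no H
  1 × N: 2 H
  1 × N: 1 H
  1 × N (charge +1): no H
  1 × O: no H
  1 × O (charge -1): no H
  Total hydrogens = 17.

17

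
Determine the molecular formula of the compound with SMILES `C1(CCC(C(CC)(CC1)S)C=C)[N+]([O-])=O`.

Heavy atoms from the SMILES: 11 C, 1 N, 2 O, 1 S.
Implicit hydrogens by atom environment:
  6 × C: 2 H each → 12
  3 × C: 1 H each → 3
  1 × C: 3 H
  1 × C: no H
  1 × N (charge +1): no H
  1 × O: no H
  1 × O (charge -1): no H
  1 × S: 1 H
  Total hydrogens = 19.
Molecular formula: C11H19NO2S

C11H19NO2S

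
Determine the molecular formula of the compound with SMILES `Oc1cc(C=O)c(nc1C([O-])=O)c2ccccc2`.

Heavy atoms from the SMILES: 13 C, 1 N, 4 O.
Implicit hydrogens by atom environment:
  6 × C (aromatic): 1 H each → 6
  5 × C (aromatic): no H
  2 × O: no H
  1 × C: 1 H
  1 × C: no H
  1 × N (aromatic): no H
  1 × O: 1 H
  1 × O (charge -1): no H
  Total hydrogens = 8.
Net charge -1.
Molecular formula: C13H8NO4-

C13H8NO4-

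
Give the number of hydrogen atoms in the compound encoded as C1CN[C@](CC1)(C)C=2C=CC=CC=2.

Hydrogens are implicit in SMILES; fill each atom to its normal valence:
  5 × C (aromatic): 1 H each → 5
  4 × C: 2 H each → 8
  1 × C: 3 H
  1 × C: no H
  1 × C (aromatic): no H
  1 × N: 1 H
  Total hydrogens = 17.

17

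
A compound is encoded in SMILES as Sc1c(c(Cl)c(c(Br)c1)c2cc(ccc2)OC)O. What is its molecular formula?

C13H10BrClO2S

Heavy atoms from the SMILES: 1 Br, 13 C, 1 Cl, 2 O, 1 S.
Implicit hydrogens by atom environment:
  7 × C (aromatic): no H
  5 × C (aromatic): 1 H each → 5
  1 × Br: no H
  1 × C: 3 H
  1 × Cl: no H
  1 × O: 1 H
  1 × O: no H
  1 × S: 1 H
  Total hydrogens = 10.
Molecular formula: C13H10BrClO2S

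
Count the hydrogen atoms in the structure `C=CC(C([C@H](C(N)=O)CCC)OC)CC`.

23

Hydrogens are implicit in SMILES; fill each atom to its normal valence:
  4 × C: 2 H each → 8
  4 × C: 1 H each → 4
  3 × C: 3 H each → 9
  2 × O: no H
  1 × C: no H
  1 × N: 2 H
  Total hydrogens = 23.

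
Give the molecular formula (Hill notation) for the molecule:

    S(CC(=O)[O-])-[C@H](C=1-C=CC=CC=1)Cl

Heavy atoms from the SMILES: 9 C, 1 Cl, 2 O, 1 S.
Implicit hydrogens by atom environment:
  5 × C (aromatic): 1 H each → 5
  1 × C: 2 H
  1 × C: 1 H
  1 × C: no H
  1 × C (aromatic): no H
  1 × Cl: no H
  1 × O: no H
  1 × O (charge -1): no H
  1 × S: no H
  Total hydrogens = 8.
Net charge -1.
Molecular formula: C9H8ClO2S-

C9H8ClO2S-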